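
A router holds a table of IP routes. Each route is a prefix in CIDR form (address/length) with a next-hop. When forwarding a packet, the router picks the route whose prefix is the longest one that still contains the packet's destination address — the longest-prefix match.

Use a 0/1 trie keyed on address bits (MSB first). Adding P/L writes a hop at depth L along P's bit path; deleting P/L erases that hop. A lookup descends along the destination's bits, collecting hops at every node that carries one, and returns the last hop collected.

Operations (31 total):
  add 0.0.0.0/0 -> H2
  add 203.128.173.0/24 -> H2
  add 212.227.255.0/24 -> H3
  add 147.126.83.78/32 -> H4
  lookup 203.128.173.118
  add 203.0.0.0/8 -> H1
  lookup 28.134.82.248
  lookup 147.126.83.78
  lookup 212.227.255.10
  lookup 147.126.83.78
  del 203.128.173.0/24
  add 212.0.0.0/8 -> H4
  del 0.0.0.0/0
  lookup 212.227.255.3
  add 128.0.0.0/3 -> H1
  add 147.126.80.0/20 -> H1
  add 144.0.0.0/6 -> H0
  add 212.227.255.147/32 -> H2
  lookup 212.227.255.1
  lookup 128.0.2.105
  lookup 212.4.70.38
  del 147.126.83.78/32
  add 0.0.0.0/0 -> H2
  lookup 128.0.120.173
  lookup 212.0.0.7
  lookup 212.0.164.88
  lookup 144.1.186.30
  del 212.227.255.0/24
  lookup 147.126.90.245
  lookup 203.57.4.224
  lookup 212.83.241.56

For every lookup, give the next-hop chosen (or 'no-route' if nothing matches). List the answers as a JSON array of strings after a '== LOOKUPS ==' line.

Apply in order:
  add 0.0.0.0/0 -> H2 at depth 0
  add 203.128.173.0/24 -> H2 at depth 24
  add 212.227.255.0/24 -> H3 at depth 24
  add 147.126.83.78/32 -> H4 at depth 32
  Q 203.128.173.118: descend 110010111000000010101101 ; hops seen [H2,H2] ; pick H2
  add 203.0.0.0/8 -> H1 at depth 8
  Q 28.134.82.248: descend ε ; hops seen [H2] ; pick H2
  Q 147.126.83.78: descend 10010011011111100101001101001110 ; hops seen [H2,H4] ; pick H4
  Q 212.227.255.10: descend 110101001110001111111111 ; hops seen [H2,H3] ; pick H3
  Q 147.126.83.78: descend 10010011011111100101001101001110 ; hops seen [H2,H4] ; pick H4
  - 203.128.173.0/24 clear@24
  add 212.0.0.0/8 -> H4 at depth 8
  - 0.0.0.0/0 clear@0
  Q 212.227.255.3: descend 110101001110001111111111 ; hops seen [H4,H3] ; pick H3
  add 128.0.0.0/3 -> H1 at depth 3
  add 147.126.80.0/20 -> H1 at depth 20
  add 144.0.0.0/6 -> H0 at depth 6
  add 212.227.255.147/32 -> H2 at depth 32
  Q 212.227.255.1: descend 110101001110001111111111 ; hops seen [H4,H3] ; pick H3
  Q 128.0.2.105: descend 100 ; hops seen [H1] ; pick H1
  Q 212.4.70.38: descend 11010100 ; hops seen [H4] ; pick H4
  - 147.126.83.78/32 clear@32
  add 0.0.0.0/0 -> H2 at depth 0
  Q 128.0.120.173: descend 100 ; hops seen [H2,H1] ; pick H1
  Q 212.0.0.7: descend 11010100 ; hops seen [H2,H4] ; pick H4
  Q 212.0.164.88: descend 11010100 ; hops seen [H2,H4] ; pick H4
  Q 144.1.186.30: descend 100100 ; hops seen [H2,H1,H0] ; pick H0
  - 212.227.255.0/24 clear@24
  Q 147.126.90.245: descend 10010011011111100101 ; hops seen [H2,H1,H0,H1] ; pick H1
  Q 203.57.4.224: descend 11001011 ; hops seen [H2,H1] ; pick H1
  Q 212.83.241.56: descend 11010100 ; hops seen [H2,H4] ; pick H4

== LOOKUPS ==
["H2","H2","H4","H3","H4","H3","H3","H1","H4","H1","H4","H4","H0","H1","H1","H4"]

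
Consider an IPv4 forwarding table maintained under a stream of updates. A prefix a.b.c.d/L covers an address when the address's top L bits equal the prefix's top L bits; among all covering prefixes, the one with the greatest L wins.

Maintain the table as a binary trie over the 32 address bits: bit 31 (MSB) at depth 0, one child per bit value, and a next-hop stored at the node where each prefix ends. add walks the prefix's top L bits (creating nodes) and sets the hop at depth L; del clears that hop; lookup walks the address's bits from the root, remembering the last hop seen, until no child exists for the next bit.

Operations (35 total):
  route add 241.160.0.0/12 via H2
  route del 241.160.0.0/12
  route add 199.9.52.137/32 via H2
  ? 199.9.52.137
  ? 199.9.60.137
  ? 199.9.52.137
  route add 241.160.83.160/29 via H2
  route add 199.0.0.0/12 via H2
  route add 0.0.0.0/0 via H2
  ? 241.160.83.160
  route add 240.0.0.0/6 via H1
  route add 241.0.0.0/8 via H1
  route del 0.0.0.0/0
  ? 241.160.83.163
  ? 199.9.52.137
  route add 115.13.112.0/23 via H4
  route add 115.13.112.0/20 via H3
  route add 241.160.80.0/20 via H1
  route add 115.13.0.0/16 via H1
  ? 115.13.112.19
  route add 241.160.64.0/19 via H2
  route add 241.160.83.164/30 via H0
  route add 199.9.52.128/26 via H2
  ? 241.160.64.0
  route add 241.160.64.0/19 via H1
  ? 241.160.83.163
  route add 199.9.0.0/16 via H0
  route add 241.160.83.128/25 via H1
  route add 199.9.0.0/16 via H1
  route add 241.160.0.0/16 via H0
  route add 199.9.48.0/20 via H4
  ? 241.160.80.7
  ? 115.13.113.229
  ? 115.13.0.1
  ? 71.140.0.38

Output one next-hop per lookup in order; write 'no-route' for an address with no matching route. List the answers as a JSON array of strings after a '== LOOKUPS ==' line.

Apply in order:
  add 241.160.0.0/12 -> H2 at depth 12
  del 241.160.0.0/12 (clear depth 12)
  add 199.9.52.137/32 -> H2 at depth 32
  ? 199.9.52.137  path d0:-→d1:-→d2:-→d3:-→d4:-→d5:-→d6:-→d7:-→d8:-→d9:-→d10:-→d11:-→d12:-→d13:-→d14:-→d15:-→d16:-→d17:-→d18:-→d19:-→d20:-→d21:-→d22:-→d23:-→d24:-→d25:-→d26:-→d27:-→d28:-→d29:-→d30:-→d31:-→d32:H2  best=H2
  ? 199.9.60.137  path d0:-→d1:-→d2:-→d3:-→d4:-→d5:-→d6:-→d7:-→d8:-→d9:-→d10:-→d11:-→d12:-→d13:-→d14:-→d15:-→d16:-→d17:-→d18:-→d19:-→d20:-  best=no-route
  ? 199.9.52.137  path d0:-→d1:-→d2:-→d3:-→d4:-→d5:-→d6:-→d7:-→d8:-→d9:-→d10:-→d11:-→d12:-→d13:-→d14:-→d15:-→d16:-→d17:-→d18:-→d19:-→d20:-→d21:-→d22:-→d23:-→d24:-→d25:-→d26:-→d27:-→d28:-→d29:-→d30:-→d31:-→d32:H2  best=H2
  add 241.160.83.160/29 -> H2 at depth 29
  add 199.0.0.0/12 -> H2 at depth 12
  add 0.0.0.0/0 -> H2 at depth 0
  ? 241.160.83.160  path d0:H2→d1:-→d2:-→d3:-→d4:-→d5:-→d6:-→d7:-→d8:-→d9:-→d10:-→d11:-→d12:-→d13:-→d14:-→d15:-→d16:-→d17:-→d18:-→d19:-→d20:-→d21:-→d22:-→d23:-→d24:-→d25:-→d26:-→d27:-→d28:-→d29:H2  best=H2
  add 240.0.0.0/6 -> H1 at depth 6
  add 241.0.0.0/8 -> H1 at depth 8
  del 0.0.0.0/0 (clear depth 0)
  ? 241.160.83.163  path d0:-→d1:-→d2:-→d3:-→d4:-→d5:-→d6:H1→d7:-→d8:H1→d9:-→d10:-→d11:-→d12:-→d13:-→d14:-→d15:-→d16:-→d17:-→d18:-→d19:-→d20:-→d21:-→d22:-→d23:-→d24:-→d25:-→d26:-→d27:-→d28:-→d29:H2  best=H2
  ? 199.9.52.137  path d0:-→d1:-→d2:-→d3:-→d4:-→d5:-→d6:-→d7:-→d8:-→d9:-→d10:-→d11:-→d12:H2→d13:-→d14:-→d15:-→d16:-→d17:-→d18:-→d19:-→d20:-→d21:-→d22:-→d23:-→d24:-→d25:-→d26:-→d27:-→d28:-→d29:-→d30:-→d31:-→d32:H2  best=H2
  add 115.13.112.0/23 -> H4 at depth 23
  add 115.13.112.0/20 -> H3 at depth 20
  add 241.160.80.0/20 -> H1 at depth 20
  add 115.13.0.0/16 -> H1 at depth 16
  ? 115.13.112.19  path d0:-→d1:-→d2:-→d3:-→d4:-→d5:-→d6:-→d7:-→d8:-→d9:-→d10:-→d11:-→d12:-→d13:-→d14:-→d15:-→d16:H1→d17:-→d18:-→d19:-→d20:H3→d21:-→d22:-→d23:H4  best=H4
  add 241.160.64.0/19 -> H2 at depth 19
  add 241.160.83.164/30 -> H0 at depth 30
  add 199.9.52.128/26 -> H2 at depth 26
  ? 241.160.64.0  path d0:-→d1:-→d2:-→d3:-→d4:-→d5:-→d6:H1→d7:-→d8:H1→d9:-→d10:-→d11:-→d12:-→d13:-→d14:-→d15:-→d16:-→d17:-→d18:-→d19:H2  best=H2
  add 241.160.64.0/19 -> H1 at depth 19
  ? 241.160.83.163  path d0:-→d1:-→d2:-→d3:-→d4:-→d5:-→d6:H1→d7:-→d8:H1→d9:-→d10:-→d11:-→d12:-→d13:-→d14:-→d15:-→d16:-→d17:-→d18:-→d19:H1→d20:H1→d21:-→d22:-→d23:-→d24:-→d25:-→d26:-→d27:-→d28:-→d29:H2  best=H2
  add 199.9.0.0/16 -> H0 at depth 16
  add 241.160.83.128/25 -> H1 at depth 25
  add 199.9.0.0/16 -> H1 at depth 16
  add 241.160.0.0/16 -> H0 at depth 16
  add 199.9.48.0/20 -> H4 at depth 20
  ? 241.160.80.7  path d0:-→d1:-→d2:-→d3:-→d4:-→d5:-→d6:H1→d7:-→d8:H1→d9:-→d10:-→d11:-→d12:-→d13:-→d14:-→d15:-→d16:H0→d17:-→d18:-→d19:H1→d20:H1→d21:-→d22:-  best=H1
  ? 115.13.113.229  path d0:-→d1:-→d2:-→d3:-→d4:-→d5:-→d6:-→d7:-→d8:-→d9:-→d10:-→d11:-→d12:-→d13:-→d14:-→d15:-→d16:H1→d17:-→d18:-→d19:-→d20:H3→d21:-→d22:-→d23:H4  best=H4
  ? 115.13.0.1  path d0:-→d1:-→d2:-→d3:-→d4:-→d5:-→d6:-→d7:-→d8:-→d9:-→d10:-→d11:-→d12:-→d13:-→d14:-→d15:-→d16:H1→d17:-  best=H1
  ? 71.140.0.38  path d0:-→d1:-→d2:-  best=no-route

== LOOKUPS ==
["H2","no-route","H2","H2","H2","H2","H4","H2","H2","H1","H4","H1","no-route"]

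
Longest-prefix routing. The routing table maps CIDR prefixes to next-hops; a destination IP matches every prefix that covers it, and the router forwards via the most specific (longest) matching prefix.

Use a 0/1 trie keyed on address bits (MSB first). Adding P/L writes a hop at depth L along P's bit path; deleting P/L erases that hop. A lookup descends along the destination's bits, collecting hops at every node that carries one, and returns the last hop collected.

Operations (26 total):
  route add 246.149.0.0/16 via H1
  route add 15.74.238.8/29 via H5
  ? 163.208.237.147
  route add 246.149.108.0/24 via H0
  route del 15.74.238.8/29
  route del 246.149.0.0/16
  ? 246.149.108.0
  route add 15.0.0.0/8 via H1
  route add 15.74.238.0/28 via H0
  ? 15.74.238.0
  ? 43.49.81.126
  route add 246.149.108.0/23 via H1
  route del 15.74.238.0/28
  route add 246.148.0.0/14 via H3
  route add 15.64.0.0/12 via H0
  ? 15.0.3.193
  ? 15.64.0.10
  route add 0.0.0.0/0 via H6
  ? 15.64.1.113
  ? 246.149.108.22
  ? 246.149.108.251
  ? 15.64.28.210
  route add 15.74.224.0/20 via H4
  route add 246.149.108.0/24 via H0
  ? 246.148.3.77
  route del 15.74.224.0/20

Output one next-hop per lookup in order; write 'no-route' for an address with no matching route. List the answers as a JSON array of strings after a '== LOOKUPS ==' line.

Apply in order:
  add 246.149.0.0/16 -> H1 at depth 16
  add 15.74.238.8/29 -> H5 at depth 29
  lookup 163.208.237.147: bits 1 walk d0:-→d1:- -> no-route
  add 246.149.108.0/24 -> H0 at depth 24
  del 15.74.238.8/29 (clear depth 29)
  del 246.149.0.0/16 (clear depth 16)
  lookup 246.149.108.0: bits 111101101001010101101100 walk d0:-→d1:-→d2:-→d3:-→d4:-→d5:-→d6:-→d7:-→d8:-→d9:-→d10:-→d11:-→d12:-→d13:-→d14:-→d15:-→d16:-→d17:-→d18:-→d19:-→d20:-→d21:-→d22:-→d23:-→d24:H0 -> H0
  add 15.0.0.0/8 -> H1 at depth 8
  add 15.74.238.0/28 -> H0 at depth 28
  lookup 15.74.238.0: bits 0000111101001010111011100000 walk d0:-→d1:-→d2:-→d3:-→d4:-→d5:-→d6:-→d7:-→d8:H1→d9:-→d10:-→d11:-→d12:-→d13:-→d14:-→d15:-→d16:-→d17:-→d18:-→d19:-→d20:-→d21:-→d22:-→d23:-→d24:-→d25:-→d26:-→d27:-→d28:H0 -> H0
  lookup 43.49.81.126: bits 00 walk d0:-→d1:-→d2:- -> no-route
  add 246.149.108.0/23 -> H1 at depth 23
  del 15.74.238.0/28 (clear depth 28)
  add 246.148.0.0/14 -> H3 at depth 14
  add 15.64.0.0/12 -> H0 at depth 12
  lookup 15.0.3.193: bits 000011110 walk d0:-→d1:-→d2:-→d3:-→d4:-→d5:-→d6:-→d7:-→d8:H1→d9:- -> H1
  lookup 15.64.0.10: bits 000011110100 walk d0:-→d1:-→d2:-→d3:-→d4:-→d5:-→d6:-→d7:-→d8:H1→d9:-→d10:-→d11:-→d12:H0 -> H0
  add 0.0.0.0/0 -> H6 at depth 0
  lookup 15.64.1.113: bits 000011110100 walk d0:H6→d1:-→d2:-→d3:-→d4:-→d5:-→d6:-→d7:-→d8:H1→d9:-→d10:-→d11:-→d12:H0 -> H0
  lookup 246.149.108.22: bits 111101101001010101101100 walk d0:H6→d1:-→d2:-→d3:-→d4:-→d5:-→d6:-→d7:-→d8:-→d9:-→d10:-→d11:-→d12:-→d13:-→d14:H3→d15:-→d16:-→d17:-→d18:-→d19:-→d20:-→d21:-→d22:-→d23:H1→d24:H0 -> H0
  lookup 246.149.108.251: bits 111101101001010101101100 walk d0:H6→d1:-→d2:-→d3:-→d4:-→d5:-→d6:-→d7:-→d8:-→d9:-→d10:-→d11:-→d12:-→d13:-→d14:H3→d15:-→d16:-→d17:-→d18:-→d19:-→d20:-→d21:-→d22:-→d23:H1→d24:H0 -> H0
  lookup 15.64.28.210: bits 000011110100 walk d0:H6→d1:-→d2:-→d3:-→d4:-→d5:-→d6:-→d7:-→d8:H1→d9:-→d10:-→d11:-→d12:H0 -> H0
  add 15.74.224.0/20 -> H4 at depth 20
  add 246.149.108.0/24 -> H0 at depth 24
  lookup 246.148.3.77: bits 111101101001010 walk d0:H6→d1:-→d2:-→d3:-→d4:-→d5:-→d6:-→d7:-→d8:-→d9:-→d10:-→d11:-→d12:-→d13:-→d14:H3→d15:- -> H3
  del 15.74.224.0/20 (clear depth 20)

== LOOKUPS ==
["no-route","H0","H0","no-route","H1","H0","H0","H0","H0","H0","H3"]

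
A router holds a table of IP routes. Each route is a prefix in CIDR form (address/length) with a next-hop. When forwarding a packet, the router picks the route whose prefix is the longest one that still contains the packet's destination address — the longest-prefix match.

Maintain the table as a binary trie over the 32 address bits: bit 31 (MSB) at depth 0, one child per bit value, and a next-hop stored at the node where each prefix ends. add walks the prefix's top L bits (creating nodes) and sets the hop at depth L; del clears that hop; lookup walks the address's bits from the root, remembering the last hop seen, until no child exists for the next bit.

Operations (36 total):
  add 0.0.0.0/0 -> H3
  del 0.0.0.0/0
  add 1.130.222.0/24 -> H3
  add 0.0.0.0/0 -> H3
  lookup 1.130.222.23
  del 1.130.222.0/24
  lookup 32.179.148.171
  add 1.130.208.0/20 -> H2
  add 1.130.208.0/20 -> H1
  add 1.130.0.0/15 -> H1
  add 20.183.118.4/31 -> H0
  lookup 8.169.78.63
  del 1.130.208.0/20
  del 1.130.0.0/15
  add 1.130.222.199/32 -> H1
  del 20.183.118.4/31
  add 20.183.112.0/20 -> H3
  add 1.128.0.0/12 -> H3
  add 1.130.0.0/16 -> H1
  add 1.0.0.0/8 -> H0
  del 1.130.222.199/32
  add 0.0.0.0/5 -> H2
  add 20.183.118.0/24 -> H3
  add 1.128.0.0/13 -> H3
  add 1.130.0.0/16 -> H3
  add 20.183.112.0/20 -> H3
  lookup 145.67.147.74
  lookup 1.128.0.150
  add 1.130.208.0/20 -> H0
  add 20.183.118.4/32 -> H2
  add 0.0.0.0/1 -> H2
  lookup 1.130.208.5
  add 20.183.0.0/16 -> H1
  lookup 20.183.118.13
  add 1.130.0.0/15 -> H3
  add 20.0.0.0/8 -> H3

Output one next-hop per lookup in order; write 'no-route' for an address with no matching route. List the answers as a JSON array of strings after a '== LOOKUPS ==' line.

Apply in order:
  + 0.0.0.0/0 (H3) depth=0
  - 0.0.0.0/0 clear@0
  + 1.130.222.0/24 (H3) depth=24
  + 0.0.0.0/0 (H3) depth=0
  Q 1.130.222.23: descend 000000011000001011011110 ; hops seen [H3,H3] ; pick H3
  - 1.130.222.0/24 clear@24
  Q 32.179.148.171: descend 00 ; hops seen [H3] ; pick H3
  + 1.130.208.0/20 (H2) depth=20
  + 1.130.208.0/20 (H1) depth=20
  + 1.130.0.0/15 (H1) depth=15
  + 20.183.118.4/31 (H0) depth=31
  Q 8.169.78.63: descend 0000 ; hops seen [H3] ; pick H3
  - 1.130.208.0/20 clear@20
  - 1.130.0.0/15 clear@15
  + 1.130.222.199/32 (H1) depth=32
  - 20.183.118.4/31 clear@31
  + 20.183.112.0/20 (H3) depth=20
  + 1.128.0.0/12 (H3) depth=12
  + 1.130.0.0/16 (H1) depth=16
  + 1.0.0.0/8 (H0) depth=8
  - 1.130.222.199/32 clear@32
  + 0.0.0.0/5 (H2) depth=5
  + 20.183.118.0/24 (H3) depth=24
  + 1.128.0.0/13 (H3) depth=13
  + 1.130.0.0/16 (H3) depth=16
  + 20.183.112.0/20 (H3) depth=20
  Q 145.67.147.74: descend ε ; hops seen [H3] ; pick H3
  Q 1.128.0.150: descend 00000001100000 ; hops seen [H3,H2,H0,H3,H3] ; pick H3
  + 1.130.208.0/20 (H0) depth=20
  + 20.183.118.4/32 (H2) depth=32
  + 0.0.0.0/1 (H2) depth=1
  Q 1.130.208.5: descend 00000001100000101101 ; hops seen [H3,H2,H2,H0,H3,H3,H3,H0] ; pick H0
  + 20.183.0.0/16 (H1) depth=16
  Q 20.183.118.13: descend 0001010010110111011101100000 ; hops seen [H3,H2,H1,H3,H3] ; pick H3
  + 1.130.0.0/15 (H3) depth=15
  + 20.0.0.0/8 (H3) depth=8

== LOOKUPS ==
["H3","H3","H3","H3","H3","H0","H3"]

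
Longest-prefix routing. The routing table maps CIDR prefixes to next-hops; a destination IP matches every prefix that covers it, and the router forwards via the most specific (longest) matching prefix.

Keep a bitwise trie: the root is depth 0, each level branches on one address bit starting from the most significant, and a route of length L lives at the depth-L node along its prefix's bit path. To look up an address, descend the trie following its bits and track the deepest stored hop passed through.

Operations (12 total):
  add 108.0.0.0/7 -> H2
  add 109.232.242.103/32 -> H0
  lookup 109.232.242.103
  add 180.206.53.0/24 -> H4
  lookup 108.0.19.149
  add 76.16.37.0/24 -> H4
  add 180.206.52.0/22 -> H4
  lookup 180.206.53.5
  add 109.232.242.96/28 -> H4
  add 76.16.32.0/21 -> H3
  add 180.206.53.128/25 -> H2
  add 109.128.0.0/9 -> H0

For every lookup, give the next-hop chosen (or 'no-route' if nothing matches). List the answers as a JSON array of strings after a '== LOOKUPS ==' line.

Apply in order:
  + 108.0.0.0/7 (H2) depth=7
  + 109.232.242.103/32 (H0) depth=32
  ? 109.232.242.103  path d0:-→d1:-→d2:-→d3:-→d4:-→d5:-→d6:-→d7:H2→d8:-→d9:-→d10:-→d11:-→d12:-→d13:-→d14:-→d15:-→d16:-→d17:-→d18:-→d19:-→d20:-→d21:-→d22:-→d23:-→d24:-→d25:-→d26:-→d27:-→d28:-→d29:-→d30:-→d31:-→d32:H0  best=H0
  + 180.206.53.0/24 (H4) depth=24
  ? 108.0.19.149  path d0:-→d1:-→d2:-→d3:-→d4:-→d5:-→d6:-→d7:H2  best=H2
  + 76.16.37.0/24 (H4) depth=24
  + 180.206.52.0/22 (H4) depth=22
  ? 180.206.53.5  path d0:-→d1:-→d2:-→d3:-→d4:-→d5:-→d6:-→d7:-→d8:-→d9:-→d10:-→d11:-→d12:-→d13:-→d14:-→d15:-→d16:-→d17:-→d18:-→d19:-→d20:-→d21:-→d22:H4→d23:-→d24:H4  best=H4
  + 109.232.242.96/28 (H4) depth=28
  + 76.16.32.0/21 (H3) depth=21
  + 180.206.53.128/25 (H2) depth=25
  + 109.128.0.0/9 (H0) depth=9

== LOOKUPS ==
["H0","H2","H4"]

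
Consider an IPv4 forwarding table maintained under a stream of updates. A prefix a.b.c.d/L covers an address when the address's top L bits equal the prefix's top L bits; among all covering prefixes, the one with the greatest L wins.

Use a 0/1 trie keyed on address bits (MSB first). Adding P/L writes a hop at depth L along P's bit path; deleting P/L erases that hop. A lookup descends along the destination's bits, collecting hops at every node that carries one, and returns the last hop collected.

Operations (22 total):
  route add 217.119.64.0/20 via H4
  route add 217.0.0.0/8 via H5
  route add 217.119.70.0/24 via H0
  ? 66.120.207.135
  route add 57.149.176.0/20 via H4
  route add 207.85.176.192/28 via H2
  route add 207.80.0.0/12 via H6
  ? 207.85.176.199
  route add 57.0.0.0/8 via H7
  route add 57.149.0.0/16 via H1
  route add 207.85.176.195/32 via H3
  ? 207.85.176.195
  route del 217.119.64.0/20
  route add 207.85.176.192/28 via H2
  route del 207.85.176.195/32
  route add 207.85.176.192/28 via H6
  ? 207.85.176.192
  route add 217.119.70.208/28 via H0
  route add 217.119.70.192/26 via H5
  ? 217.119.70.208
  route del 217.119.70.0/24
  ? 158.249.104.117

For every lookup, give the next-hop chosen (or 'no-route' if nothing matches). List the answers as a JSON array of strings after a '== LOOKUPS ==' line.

Trace:
  add 217.119.64.0/20 -> H4 at depth 20
  add 217.0.0.0/8 -> H5 at depth 8
  add 217.119.70.0/24 -> H0 at depth 24
  ? 66.120.207.135  path d0:-  best=no-route
  add 57.149.176.0/20 -> H4 at depth 20
  add 207.85.176.192/28 -> H2 at depth 28
  add 207.80.0.0/12 -> H6 at depth 12
  ? 207.85.176.199  path d0:-→d1:-→d2:-→d3:-→d4:-→d5:-→d6:-→d7:-→d8:-→d9:-→d10:-→d11:-→d12:H6→d13:-→d14:-→d15:-→d16:-→d17:-→d18:-→d19:-→d20:-→d21:-→d22:-→d23:-→d24:-→d25:-→d26:-→d27:-→d28:H2  best=H2
  add 57.0.0.0/8 -> H7 at depth 8
  add 57.149.0.0/16 -> H1 at depth 16
  add 207.85.176.195/32 -> H3 at depth 32
  ? 207.85.176.195  path d0:-→d1:-→d2:-→d3:-→d4:-→d5:-→d6:-→d7:-→d8:-→d9:-→d10:-→d11:-→d12:H6→d13:-→d14:-→d15:-→d16:-→d17:-→d18:-→d19:-→d20:-→d21:-→d22:-→d23:-→d24:-→d25:-→d26:-→d27:-→d28:H2→d29:-→d30:-→d31:-→d32:H3  best=H3
  - 217.119.64.0/20 clear@20
  add 207.85.176.192/28 -> H2 at depth 28
  - 207.85.176.195/32 clear@32
  add 207.85.176.192/28 -> H6 at depth 28
  ? 207.85.176.192  path d0:-→d1:-→d2:-→d3:-→d4:-→d5:-→d6:-→d7:-→d8:-→d9:-→d10:-→d11:-→d12:H6→d13:-→d14:-→d15:-→d16:-→d17:-→d18:-→d19:-→d20:-→d21:-→d22:-→d23:-→d24:-→d25:-→d26:-→d27:-→d28:H6→d29:-→d30:-  best=H6
  add 217.119.70.208/28 -> H0 at depth 28
  add 217.119.70.192/26 -> H5 at depth 26
  ? 217.119.70.208  path d0:-→d1:-→d2:-→d3:-→d4:-→d5:-→d6:-→d7:-→d8:H5→d9:-→d10:-→d11:-→d12:-→d13:-→d14:-→d15:-→d16:-→d17:-→d18:-→d19:-→d20:-→d21:-→d22:-→d23:-→d24:H0→d25:-→d26:H5→d27:-→d28:H0  best=H0
  - 217.119.70.0/24 clear@24
  ? 158.249.104.117  path d0:-→d1:-  best=no-route

== LOOKUPS ==
["no-route","H2","H3","H6","H0","no-route"]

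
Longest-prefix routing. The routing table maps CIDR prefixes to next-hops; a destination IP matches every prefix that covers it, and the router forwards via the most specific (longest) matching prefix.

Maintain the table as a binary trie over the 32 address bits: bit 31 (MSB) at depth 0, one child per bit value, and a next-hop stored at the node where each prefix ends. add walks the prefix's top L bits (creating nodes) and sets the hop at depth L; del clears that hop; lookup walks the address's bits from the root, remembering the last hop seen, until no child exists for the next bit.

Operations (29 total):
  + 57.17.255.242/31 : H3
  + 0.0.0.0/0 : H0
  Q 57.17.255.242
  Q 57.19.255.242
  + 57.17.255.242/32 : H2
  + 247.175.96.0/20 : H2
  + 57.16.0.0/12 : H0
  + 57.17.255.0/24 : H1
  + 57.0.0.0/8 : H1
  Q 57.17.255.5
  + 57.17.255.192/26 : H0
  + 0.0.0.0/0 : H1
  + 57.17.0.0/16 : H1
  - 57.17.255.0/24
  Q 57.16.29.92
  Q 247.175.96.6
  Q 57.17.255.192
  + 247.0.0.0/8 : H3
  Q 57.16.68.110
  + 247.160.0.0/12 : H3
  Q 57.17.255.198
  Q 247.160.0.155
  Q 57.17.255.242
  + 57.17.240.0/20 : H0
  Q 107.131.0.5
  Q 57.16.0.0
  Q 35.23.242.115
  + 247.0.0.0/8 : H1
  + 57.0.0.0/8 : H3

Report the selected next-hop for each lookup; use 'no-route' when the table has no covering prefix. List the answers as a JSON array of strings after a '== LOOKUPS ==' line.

Apply in order:
  add 57.17.255.242/31 -> H3 at depth 31
  add 0.0.0.0/0 -> H0 at depth 0
  Q 57.17.255.242: descend 0011100100010001111111111111001 ; hops seen [H0,H3] ; pick H3
  Q 57.19.255.242: descend 00111001000100 ; hops seen [H0] ; pick H0
  add 57.17.255.242/32 -> H2 at depth 32
  add 247.175.96.0/20 -> H2 at depth 20
  add 57.16.0.0/12 -> H0 at depth 12
  add 57.17.255.0/24 -> H1 at depth 24
  add 57.0.0.0/8 -> H1 at depth 8
  Q 57.17.255.5: descend 001110010001000111111111 ; hops seen [H0,H1,H0,H1] ; pick H1
  add 57.17.255.192/26 -> H0 at depth 26
  add 0.0.0.0/0 -> H1 at depth 0
  add 57.17.0.0/16 -> H1 at depth 16
  - 57.17.255.0/24 clear@24
  Q 57.16.29.92: descend 001110010001000 ; hops seen [H1,H1,H0] ; pick H0
  Q 247.175.96.6: descend 11110111101011110110 ; hops seen [H1,H2] ; pick H2
  Q 57.17.255.192: descend 00111001000100011111111111 ; hops seen [H1,H1,H0,H1,H0] ; pick H0
  add 247.0.0.0/8 -> H3 at depth 8
  Q 57.16.68.110: descend 001110010001000 ; hops seen [H1,H1,H0] ; pick H0
  add 247.160.0.0/12 -> H3 at depth 12
  Q 57.17.255.198: descend 00111001000100011111111111 ; hops seen [H1,H1,H0,H1,H0] ; pick H0
  Q 247.160.0.155: descend 111101111010 ; hops seen [H1,H3,H3] ; pick H3
  Q 57.17.255.242: descend 00111001000100011111111111110010 ; hops seen [H1,H1,H0,H1,H0,H3,H2] ; pick H2
  add 57.17.240.0/20 -> H0 at depth 20
  Q 107.131.0.5: descend 0 ; hops seen [H1] ; pick H1
  Q 57.16.0.0: descend 001110010001000 ; hops seen [H1,H1,H0] ; pick H0
  Q 35.23.242.115: descend 001 ; hops seen [H1] ; pick H1
  add 247.0.0.0/8 -> H1 at depth 8
  add 57.0.0.0/8 -> H3 at depth 8

== LOOKUPS ==
["H3","H0","H1","H0","H2","H0","H0","H0","H3","H2","H1","H0","H1"]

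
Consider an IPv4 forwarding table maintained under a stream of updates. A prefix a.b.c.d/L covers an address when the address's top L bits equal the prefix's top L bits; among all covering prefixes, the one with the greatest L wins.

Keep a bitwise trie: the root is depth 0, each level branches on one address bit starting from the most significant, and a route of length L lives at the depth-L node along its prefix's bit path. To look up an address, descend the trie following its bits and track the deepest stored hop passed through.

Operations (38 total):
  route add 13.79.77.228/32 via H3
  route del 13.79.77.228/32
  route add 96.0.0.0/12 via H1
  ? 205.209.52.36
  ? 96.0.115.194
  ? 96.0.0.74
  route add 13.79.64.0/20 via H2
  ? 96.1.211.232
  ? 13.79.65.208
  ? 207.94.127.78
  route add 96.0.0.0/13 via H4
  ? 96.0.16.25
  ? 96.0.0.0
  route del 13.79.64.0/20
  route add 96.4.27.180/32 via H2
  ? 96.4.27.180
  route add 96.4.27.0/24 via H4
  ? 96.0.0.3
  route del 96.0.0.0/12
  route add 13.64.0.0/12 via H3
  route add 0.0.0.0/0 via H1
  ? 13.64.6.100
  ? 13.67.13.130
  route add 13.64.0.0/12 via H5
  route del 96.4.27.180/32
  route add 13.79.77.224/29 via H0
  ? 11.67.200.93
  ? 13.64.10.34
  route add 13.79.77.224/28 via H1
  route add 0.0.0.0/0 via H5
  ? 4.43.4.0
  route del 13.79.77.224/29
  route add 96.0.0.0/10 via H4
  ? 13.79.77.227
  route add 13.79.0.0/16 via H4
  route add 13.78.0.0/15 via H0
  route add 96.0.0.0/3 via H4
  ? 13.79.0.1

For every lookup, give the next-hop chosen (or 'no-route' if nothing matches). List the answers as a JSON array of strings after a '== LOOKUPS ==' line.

Apply in order:
  + 13.79.77.228/32 (H3) depth=32
  - 13.79.77.228/32 clear@32
  + 96.0.0.0/12 (H1) depth=12
  Q 205.209.52.36: descend ε ; hops seen [∅] ; pick no-route
  Q 96.0.115.194: descend 011000000000 ; hops seen [H1] ; pick H1
  Q 96.0.0.74: descend 011000000000 ; hops seen [H1] ; pick H1
  + 13.79.64.0/20 (H2) depth=20
  Q 96.1.211.232: descend 011000000000 ; hops seen [H1] ; pick H1
  Q 13.79.65.208: descend 00001101010011110100 ; hops seen [H2] ; pick H2
  Q 207.94.127.78: descend ε ; hops seen [∅] ; pick no-route
  + 96.0.0.0/13 (H4) depth=13
  Q 96.0.16.25: descend 0110000000000 ; hops seen [H1,H4] ; pick H4
  Q 96.0.0.0: descend 0110000000000 ; hops seen [H1,H4] ; pick H4
  - 13.79.64.0/20 clear@20
  + 96.4.27.180/32 (H2) depth=32
  Q 96.4.27.180: descend 01100000000001000001101110110100 ; hops seen [H1,H4,H2] ; pick H2
  + 96.4.27.0/24 (H4) depth=24
  Q 96.0.0.3: descend 0110000000000 ; hops seen [H1,H4] ; pick H4
  - 96.0.0.0/12 clear@12
  + 13.64.0.0/12 (H3) depth=12
  + 0.0.0.0/0 (H1) depth=0
  Q 13.64.6.100: descend 000011010100 ; hops seen [H1,H3] ; pick H3
  Q 13.67.13.130: descend 000011010100 ; hops seen [H1,H3] ; pick H3
  + 13.64.0.0/12 (H5) depth=12
  - 96.4.27.180/32 clear@32
  + 13.79.77.224/29 (H0) depth=29
  Q 11.67.200.93: descend 00001 ; hops seen [H1] ; pick H1
  Q 13.64.10.34: descend 000011010100 ; hops seen [H1,H5] ; pick H5
  + 13.79.77.224/28 (H1) depth=28
  + 0.0.0.0/0 (H5) depth=0
  Q 4.43.4.0: descend 0000 ; hops seen [H5] ; pick H5
  - 13.79.77.224/29 clear@29
  + 96.0.0.0/10 (H4) depth=10
  Q 13.79.77.227: descend 00001101010011110100110111100 ; hops seen [H5,H5,H1] ; pick H1
  + 13.79.0.0/16 (H4) depth=16
  + 13.78.0.0/15 (H0) depth=15
  + 96.0.0.0/3 (H4) depth=3
  Q 13.79.0.1: descend 00001101010011110 ; hops seen [H5,H5,H0,H4] ; pick H4

== LOOKUPS ==
["no-route","H1","H1","H1","H2","no-route","H4","H4","H2","H4","H3","H3","H1","H5","H5","H1","H4"]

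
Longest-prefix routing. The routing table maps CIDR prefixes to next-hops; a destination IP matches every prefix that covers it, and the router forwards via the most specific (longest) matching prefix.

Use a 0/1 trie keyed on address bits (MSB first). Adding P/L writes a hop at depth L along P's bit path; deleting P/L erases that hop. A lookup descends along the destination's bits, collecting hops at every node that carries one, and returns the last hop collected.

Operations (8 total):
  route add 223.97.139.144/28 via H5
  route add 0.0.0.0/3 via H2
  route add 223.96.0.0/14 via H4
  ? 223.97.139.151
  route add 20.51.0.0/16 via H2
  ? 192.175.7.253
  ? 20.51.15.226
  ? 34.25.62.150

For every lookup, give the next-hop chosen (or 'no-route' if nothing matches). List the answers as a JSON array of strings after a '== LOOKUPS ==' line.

Trace:
  + 223.97.139.144/28 (H5) depth=28
  + 0.0.0.0/3 (H2) depth=3
  + 223.96.0.0/14 (H4) depth=14
  Q 223.97.139.151: descend 1101111101100001100010111001 ; hops seen [H4,H5] ; pick H5
  + 20.51.0.0/16 (H2) depth=16
  Q 192.175.7.253: descend 110 ; hops seen [∅] ; pick no-route
  Q 20.51.15.226: descend 0001010000110011 ; hops seen [H2,H2] ; pick H2
  Q 34.25.62.150: descend 00 ; hops seen [∅] ; pick no-route

== LOOKUPS ==
["H5","no-route","H2","no-route"]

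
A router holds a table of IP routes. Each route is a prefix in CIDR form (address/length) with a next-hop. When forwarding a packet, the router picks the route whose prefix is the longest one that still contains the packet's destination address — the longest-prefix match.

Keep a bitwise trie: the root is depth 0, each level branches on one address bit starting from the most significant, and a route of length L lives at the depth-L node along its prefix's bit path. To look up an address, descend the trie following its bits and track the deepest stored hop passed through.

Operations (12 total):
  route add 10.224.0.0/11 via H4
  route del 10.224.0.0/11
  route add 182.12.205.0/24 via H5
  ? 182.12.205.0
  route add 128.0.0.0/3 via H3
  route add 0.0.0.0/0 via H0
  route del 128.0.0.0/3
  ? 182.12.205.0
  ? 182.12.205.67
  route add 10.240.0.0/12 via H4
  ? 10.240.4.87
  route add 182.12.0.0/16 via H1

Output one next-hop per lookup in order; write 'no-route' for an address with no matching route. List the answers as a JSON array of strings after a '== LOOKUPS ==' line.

Apply in order:
  + 10.224.0.0/11 (H4) depth=11
  - 10.224.0.0/11 clear@11
  + 182.12.205.0/24 (H5) depth=24
  lookup 182.12.205.0: bits 101101100000110011001101 walk d0:-→d1:-→d2:-→d3:-→d4:-→d5:-→d6:-→d7:-→d8:-→d9:-→d10:-→d11:-→d12:-→d13:-→d14:-→d15:-→d16:-→d17:-→d18:-→d19:-→d20:-→d21:-→d22:-→d23:-→d24:H5 -> H5
  + 128.0.0.0/3 (H3) depth=3
  + 0.0.0.0/0 (H0) depth=0
  - 128.0.0.0/3 clear@3
  lookup 182.12.205.0: bits 101101100000110011001101 walk d0:H0→d1:-→d2:-→d3:-→d4:-→d5:-→d6:-→d7:-→d8:-→d9:-→d10:-→d11:-→d12:-→d13:-→d14:-→d15:-→d16:-→d17:-→d18:-→d19:-→d20:-→d21:-→d22:-→d23:-→d24:H5 -> H5
  lookup 182.12.205.67: bits 101101100000110011001101 walk d0:H0→d1:-→d2:-→d3:-→d4:-→d5:-→d6:-→d7:-→d8:-→d9:-→d10:-→d11:-→d12:-→d13:-→d14:-→d15:-→d16:-→d17:-→d18:-→d19:-→d20:-→d21:-→d22:-→d23:-→d24:H5 -> H5
  + 10.240.0.0/12 (H4) depth=12
  lookup 10.240.4.87: bits 000010101111 walk d0:H0→d1:-→d2:-→d3:-→d4:-→d5:-→d6:-→d7:-→d8:-→d9:-→d10:-→d11:-→d12:H4 -> H4
  + 182.12.0.0/16 (H1) depth=16

== LOOKUPS ==
["H5","H5","H5","H4"]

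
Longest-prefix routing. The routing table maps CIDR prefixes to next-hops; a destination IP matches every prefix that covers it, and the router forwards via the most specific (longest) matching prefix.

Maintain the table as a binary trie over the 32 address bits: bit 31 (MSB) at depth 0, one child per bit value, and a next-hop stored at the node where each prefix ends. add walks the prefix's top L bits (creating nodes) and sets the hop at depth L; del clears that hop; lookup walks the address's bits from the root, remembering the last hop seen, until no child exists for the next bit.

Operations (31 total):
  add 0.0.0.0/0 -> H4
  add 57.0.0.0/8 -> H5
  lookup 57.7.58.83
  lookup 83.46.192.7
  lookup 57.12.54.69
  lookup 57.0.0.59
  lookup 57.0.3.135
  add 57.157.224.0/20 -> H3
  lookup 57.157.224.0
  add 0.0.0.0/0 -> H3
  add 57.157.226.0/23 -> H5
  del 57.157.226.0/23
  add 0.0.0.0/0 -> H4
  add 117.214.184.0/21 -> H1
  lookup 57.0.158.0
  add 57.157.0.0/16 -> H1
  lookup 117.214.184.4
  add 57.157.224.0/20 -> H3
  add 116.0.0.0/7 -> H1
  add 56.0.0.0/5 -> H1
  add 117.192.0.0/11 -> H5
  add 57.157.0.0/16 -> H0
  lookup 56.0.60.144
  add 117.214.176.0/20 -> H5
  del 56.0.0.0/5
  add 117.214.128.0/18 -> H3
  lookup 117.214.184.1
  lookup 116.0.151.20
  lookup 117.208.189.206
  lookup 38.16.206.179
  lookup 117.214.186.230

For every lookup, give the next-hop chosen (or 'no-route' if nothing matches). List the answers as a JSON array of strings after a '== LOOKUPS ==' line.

Trace:
  + 0.0.0.0/0 (H4) depth=0
  + 57.0.0.0/8 (H5) depth=8
  ? 57.7.58.83  path d0:H4→d1:-→d2:-→d3:-→d4:-→d5:-→d6:-→d7:-→d8:H5  best=H5
  ? 83.46.192.7  path d0:H4→d1:-  best=H4
  ? 57.12.54.69  path d0:H4→d1:-→d2:-→d3:-→d4:-→d5:-→d6:-→d7:-→d8:H5  best=H5
  ? 57.0.0.59  path d0:H4→d1:-→d2:-→d3:-→d4:-→d5:-→d6:-→d7:-→d8:H5  best=H5
  ? 57.0.3.135  path d0:H4→d1:-→d2:-→d3:-→d4:-→d5:-→d6:-→d7:-→d8:H5  best=H5
  + 57.157.224.0/20 (H3) depth=20
  ? 57.157.224.0  path d0:H4→d1:-→d2:-→d3:-→d4:-→d5:-→d6:-→d7:-→d8:H5→d9:-→d10:-→d11:-→d12:-→d13:-→d14:-→d15:-→d16:-→d17:-→d18:-→d19:-→d20:H3  best=H3
  + 0.0.0.0/0 (H3) depth=0
  + 57.157.226.0/23 (H5) depth=23
  del 57.157.226.0/23 (clear depth 23)
  + 0.0.0.0/0 (H4) depth=0
  + 117.214.184.0/21 (H1) depth=21
  ? 57.0.158.0  path d0:H4→d1:-→d2:-→d3:-→d4:-→d5:-→d6:-→d7:-→d8:H5  best=H5
  + 57.157.0.0/16 (H1) depth=16
  ? 117.214.184.4  path d0:H4→d1:-→d2:-→d3:-→d4:-→d5:-→d6:-→d7:-→d8:-→d9:-→d10:-→d11:-→d12:-→d13:-→d14:-→d15:-→d16:-→d17:-→d18:-→d19:-→d20:-→d21:H1  best=H1
  + 57.157.224.0/20 (H3) depth=20
  + 116.0.0.0/7 (H1) depth=7
  + 56.0.0.0/5 (H1) depth=5
  + 117.192.0.0/11 (H5) depth=11
  + 57.157.0.0/16 (H0) depth=16
  ? 56.0.60.144  path d0:H4→d1:-→d2:-→d3:-→d4:-→d5:H1→d6:-→d7:-  best=H1
  + 117.214.176.0/20 (H5) depth=20
  del 56.0.0.0/5 (clear depth 5)
  + 117.214.128.0/18 (H3) depth=18
  ? 117.214.184.1  path d0:H4→d1:-→d2:-→d3:-→d4:-→d5:-→d6:-→d7:H1→d8:-→d9:-→d10:-→d11:H5→d12:-→d13:-→d14:-→d15:-→d16:-→d17:-→d18:H3→d19:-→d20:H5→d21:H1  best=H1
  ? 116.0.151.20  path d0:H4→d1:-→d2:-→d3:-→d4:-→d5:-→d6:-→d7:H1  best=H1
  ? 117.208.189.206  path d0:H4→d1:-→d2:-→d3:-→d4:-→d5:-→d6:-→d7:H1→d8:-→d9:-→d10:-→d11:H5→d12:-→d13:-  best=H5
  ? 38.16.206.179  path d0:H4→d1:-→d2:-→d3:-  best=H4
  ? 117.214.186.230  path d0:H4→d1:-→d2:-→d3:-→d4:-→d5:-→d6:-→d7:H1→d8:-→d9:-→d10:-→d11:H5→d12:-→d13:-→d14:-→d15:-→d16:-→d17:-→d18:H3→d19:-→d20:H5→d21:H1  best=H1

== LOOKUPS ==
["H5","H4","H5","H5","H5","H3","H5","H1","H1","H1","H1","H5","H4","H1"]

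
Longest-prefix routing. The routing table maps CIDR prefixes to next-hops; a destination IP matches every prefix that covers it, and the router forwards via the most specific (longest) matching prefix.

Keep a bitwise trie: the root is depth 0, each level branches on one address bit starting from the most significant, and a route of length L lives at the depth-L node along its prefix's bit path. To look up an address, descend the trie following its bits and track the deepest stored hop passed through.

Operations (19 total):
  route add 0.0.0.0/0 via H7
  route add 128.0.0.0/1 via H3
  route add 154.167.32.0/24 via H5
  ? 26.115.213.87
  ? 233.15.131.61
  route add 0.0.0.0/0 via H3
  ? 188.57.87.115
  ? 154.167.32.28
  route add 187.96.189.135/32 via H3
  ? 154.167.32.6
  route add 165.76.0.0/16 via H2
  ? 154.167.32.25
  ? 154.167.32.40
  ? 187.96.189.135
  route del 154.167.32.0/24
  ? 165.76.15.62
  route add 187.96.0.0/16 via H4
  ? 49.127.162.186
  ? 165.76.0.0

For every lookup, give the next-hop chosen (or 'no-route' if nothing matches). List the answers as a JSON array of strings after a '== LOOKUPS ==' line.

Process each operation:
  + 0.0.0.0/0 (H7) depth=0
  + 128.0.0.0/1 (H3) depth=1
  + 154.167.32.0/24 (H5) depth=24
  Q 26.115.213.87: descend ε ; hops seen [H7] ; pick H7
  Q 233.15.131.61: descend 1 ; hops seen [H7,H3] ; pick H3
  + 0.0.0.0/0 (H3) depth=0
  Q 188.57.87.115: descend 10 ; hops seen [H3,H3] ; pick H3
  Q 154.167.32.28: descend 100110101010011100100000 ; hops seen [H3,H3,H5] ; pick H5
  + 187.96.189.135/32 (H3) depth=32
  Q 154.167.32.6: descend 100110101010011100100000 ; hops seen [H3,H3,H5] ; pick H5
  + 165.76.0.0/16 (H2) depth=16
  Q 154.167.32.25: descend 100110101010011100100000 ; hops seen [H3,H3,H5] ; pick H5
  Q 154.167.32.40: descend 100110101010011100100000 ; hops seen [H3,H3,H5] ; pick H5
  Q 187.96.189.135: descend 10111011011000001011110110000111 ; hops seen [H3,H3,H3] ; pick H3
  del 154.167.32.0/24 (clear depth 24)
  Q 165.76.15.62: descend 1010010101001100 ; hops seen [H3,H3,H2] ; pick H2
  + 187.96.0.0/16 (H4) depth=16
  Q 49.127.162.186: descend ε ; hops seen [H3] ; pick H3
  Q 165.76.0.0: descend 1010010101001100 ; hops seen [H3,H3,H2] ; pick H2

== LOOKUPS ==
["H7","H3","H3","H5","H5","H5","H5","H3","H2","H3","H2"]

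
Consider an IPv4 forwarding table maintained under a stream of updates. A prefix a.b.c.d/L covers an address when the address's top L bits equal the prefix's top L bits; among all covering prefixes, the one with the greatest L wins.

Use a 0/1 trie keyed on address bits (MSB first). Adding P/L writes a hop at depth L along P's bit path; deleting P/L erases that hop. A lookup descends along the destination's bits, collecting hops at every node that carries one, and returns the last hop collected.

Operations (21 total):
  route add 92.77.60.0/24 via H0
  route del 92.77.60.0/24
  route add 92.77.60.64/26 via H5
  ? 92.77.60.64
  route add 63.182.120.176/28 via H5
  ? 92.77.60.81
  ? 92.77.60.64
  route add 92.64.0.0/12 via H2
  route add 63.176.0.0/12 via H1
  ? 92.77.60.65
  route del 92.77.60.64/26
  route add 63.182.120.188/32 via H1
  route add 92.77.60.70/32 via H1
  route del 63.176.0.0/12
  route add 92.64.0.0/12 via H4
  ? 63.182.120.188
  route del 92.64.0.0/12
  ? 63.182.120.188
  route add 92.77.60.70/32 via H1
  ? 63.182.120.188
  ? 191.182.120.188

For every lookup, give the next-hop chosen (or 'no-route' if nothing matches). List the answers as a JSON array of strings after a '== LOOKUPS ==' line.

Process each operation:
  add 92.77.60.0/24 -> H0 at depth 24
  - 92.77.60.0/24 clear@24
  add 92.77.60.64/26 -> H5 at depth 26
  ? 92.77.60.64  path d0:-→d1:-→d2:-→d3:-→d4:-→d5:-→d6:-→d7:-→d8:-→d9:-→d10:-→d11:-→d12:-→d13:-→d14:-→d15:-→d16:-→d17:-→d18:-→d19:-→d20:-→d21:-→d22:-→d23:-→d24:-→d25:-→d26:H5  best=H5
  add 63.182.120.176/28 -> H5 at depth 28
  ? 92.77.60.81  path d0:-→d1:-→d2:-→d3:-→d4:-→d5:-→d6:-→d7:-→d8:-→d9:-→d10:-→d11:-→d12:-→d13:-→d14:-→d15:-→d16:-→d17:-→d18:-→d19:-→d20:-→d21:-→d22:-→d23:-→d24:-→d25:-→d26:H5  best=H5
  ? 92.77.60.64  path d0:-→d1:-→d2:-→d3:-→d4:-→d5:-→d6:-→d7:-→d8:-→d9:-→d10:-→d11:-→d12:-→d13:-→d14:-→d15:-→d16:-→d17:-→d18:-→d19:-→d20:-→d21:-→d22:-→d23:-→d24:-→d25:-→d26:H5  best=H5
  add 92.64.0.0/12 -> H2 at depth 12
  add 63.176.0.0/12 -> H1 at depth 12
  ? 92.77.60.65  path d0:-→d1:-→d2:-→d3:-→d4:-→d5:-→d6:-→d7:-→d8:-→d9:-→d10:-→d11:-→d12:H2→d13:-→d14:-→d15:-→d16:-→d17:-→d18:-→d19:-→d20:-→d21:-→d22:-→d23:-→d24:-→d25:-→d26:H5  best=H5
  - 92.77.60.64/26 clear@26
  add 63.182.120.188/32 -> H1 at depth 32
  add 92.77.60.70/32 -> H1 at depth 32
  - 63.176.0.0/12 clear@12
  add 92.64.0.0/12 -> H4 at depth 12
  ? 63.182.120.188  path d0:-→d1:-→d2:-→d3:-→d4:-→d5:-→d6:-→d7:-→d8:-→d9:-→d10:-→d11:-→d12:-→d13:-→d14:-→d15:-→d16:-→d17:-→d18:-→d19:-→d20:-→d21:-→d22:-→d23:-→d24:-→d25:-→d26:-→d27:-→d28:H5→d29:-→d30:-→d31:-→d32:H1  best=H1
  - 92.64.0.0/12 clear@12
  ? 63.182.120.188  path d0:-→d1:-→d2:-→d3:-→d4:-→d5:-→d6:-→d7:-→d8:-→d9:-→d10:-→d11:-→d12:-→d13:-→d14:-→d15:-→d16:-→d17:-→d18:-→d19:-→d20:-→d21:-→d22:-→d23:-→d24:-→d25:-→d26:-→d27:-→d28:H5→d29:-→d30:-→d31:-→d32:H1  best=H1
  add 92.77.60.70/32 -> H1 at depth 32
  ? 63.182.120.188  path d0:-→d1:-→d2:-→d3:-→d4:-→d5:-→d6:-→d7:-→d8:-→d9:-→d10:-→d11:-→d12:-→d13:-→d14:-→d15:-→d16:-→d17:-→d18:-→d19:-→d20:-→d21:-→d22:-→d23:-→d24:-→d25:-→d26:-→d27:-→d28:H5→d29:-→d30:-→d31:-→d32:H1  best=H1
  ? 191.182.120.188  path d0:-  best=no-route

== LOOKUPS ==
["H5","H5","H5","H5","H1","H1","H1","no-route"]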